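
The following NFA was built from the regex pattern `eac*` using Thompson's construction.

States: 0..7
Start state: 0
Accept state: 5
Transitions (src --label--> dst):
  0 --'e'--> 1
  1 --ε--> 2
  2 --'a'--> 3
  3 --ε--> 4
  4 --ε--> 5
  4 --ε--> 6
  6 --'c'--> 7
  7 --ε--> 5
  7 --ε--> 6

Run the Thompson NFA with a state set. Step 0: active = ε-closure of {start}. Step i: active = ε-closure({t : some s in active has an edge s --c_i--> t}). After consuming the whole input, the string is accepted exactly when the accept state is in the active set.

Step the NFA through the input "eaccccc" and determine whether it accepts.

S₀ = ε-closure({0}) = {0}
'e' @ 1: {1,2}
'a' @ 2: {3,4,5,6}  (accept∈set)
'c' @ 3: {5,6,7}  (accept∈set)
'c' @ 4: {5,6,7}  (accept∈set)
'c' @ 5: {5,6,7}  (accept∈set)
'c' @ 6: {5,6,7}  (accept∈set)
'c' @ 7: {5,6,7}  (accept∈set)
after full input: {5,6,7}  (accept=5 in)

Answer: ACCEPT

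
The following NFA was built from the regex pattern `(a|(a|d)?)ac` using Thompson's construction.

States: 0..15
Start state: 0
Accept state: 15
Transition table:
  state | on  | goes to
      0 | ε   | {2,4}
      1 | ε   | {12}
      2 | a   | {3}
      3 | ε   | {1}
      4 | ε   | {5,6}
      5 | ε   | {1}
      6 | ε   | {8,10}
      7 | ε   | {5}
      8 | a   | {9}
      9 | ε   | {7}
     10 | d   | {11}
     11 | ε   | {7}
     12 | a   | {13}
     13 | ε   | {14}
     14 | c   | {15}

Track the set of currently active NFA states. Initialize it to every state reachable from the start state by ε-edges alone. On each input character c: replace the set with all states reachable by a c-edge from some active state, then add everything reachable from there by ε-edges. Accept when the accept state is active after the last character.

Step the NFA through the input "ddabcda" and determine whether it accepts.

S₀ = ε-closure({0}) = {0,1,2,4,5,6,8,10,12}
'd' @ 1: {1,5,7,11,12}
'd' @ 2: {}  — state set empty
rest 'abcda' ignored (set empty)
end set {} — state 15 not in

Answer: REJECT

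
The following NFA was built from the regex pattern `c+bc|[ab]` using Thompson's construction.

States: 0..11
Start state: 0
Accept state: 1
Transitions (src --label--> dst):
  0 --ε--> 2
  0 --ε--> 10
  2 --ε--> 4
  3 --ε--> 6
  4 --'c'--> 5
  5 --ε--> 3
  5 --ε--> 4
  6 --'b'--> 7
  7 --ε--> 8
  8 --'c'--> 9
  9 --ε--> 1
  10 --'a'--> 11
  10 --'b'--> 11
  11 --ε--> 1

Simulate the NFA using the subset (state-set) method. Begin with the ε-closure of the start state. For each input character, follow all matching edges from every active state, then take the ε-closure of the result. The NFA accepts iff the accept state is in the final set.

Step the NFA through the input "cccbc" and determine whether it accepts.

initial (ε-close {0}): {0,2,4,10}
'c' @ 1: {3,4,5,6}
'c' @ 2: {3,4,5,6}
'c' @ 3: {3,4,5,6}
'b' @ 4: {7,8}
'c' @ 5: {1,9}  ✓accept
final: {1,9}; accept 1 in set

Answer: ACCEPT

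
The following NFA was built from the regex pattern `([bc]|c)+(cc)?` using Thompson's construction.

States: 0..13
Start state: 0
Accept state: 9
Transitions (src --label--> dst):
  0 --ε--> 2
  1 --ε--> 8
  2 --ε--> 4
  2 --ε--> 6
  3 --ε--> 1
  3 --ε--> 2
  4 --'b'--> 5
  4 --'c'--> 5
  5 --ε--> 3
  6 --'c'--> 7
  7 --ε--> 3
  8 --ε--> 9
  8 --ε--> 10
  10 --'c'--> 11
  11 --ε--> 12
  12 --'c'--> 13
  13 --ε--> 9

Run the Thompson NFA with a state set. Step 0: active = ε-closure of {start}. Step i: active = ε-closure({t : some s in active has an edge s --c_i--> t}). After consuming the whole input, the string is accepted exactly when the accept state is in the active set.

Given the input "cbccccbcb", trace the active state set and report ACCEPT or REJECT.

Answer: ACCEPT

Derivation:
S₀ = ε-closure({0}) = {0,2,4,6}
'c' @ 1: {1,2,3,4,5,6,7,8,9,10}  [accepting]
'b' @ 2: {1,2,3,4,5,6,8,9,10}  [accepting]
'c' @ 3: {1,2,3,4,5,6,7,8,9,10,11,12}  [accepting]
'c' @ 4: {1,2,3,4,5,6,7,8,9,10,11,12,13}  [accepting]
'c' @ 5: {1,2,3,4,5,6,7,8,9,10,11,12,13}  [accepting]
'c' @ 6: {1,2,3,4,5,6,7,8,9,10,11,12,13}  [accepting]
'b' @ 7: {1,2,3,4,5,6,8,9,10}  [accepting]
'c' @ 8: {1,2,3,4,5,6,7,8,9,10,11,12}  [accepting]
'b' @ 9: {1,2,3,4,5,6,8,9,10}  [accepting]
end set {1,2,3,4,5,6,8,9,10} — state 9 in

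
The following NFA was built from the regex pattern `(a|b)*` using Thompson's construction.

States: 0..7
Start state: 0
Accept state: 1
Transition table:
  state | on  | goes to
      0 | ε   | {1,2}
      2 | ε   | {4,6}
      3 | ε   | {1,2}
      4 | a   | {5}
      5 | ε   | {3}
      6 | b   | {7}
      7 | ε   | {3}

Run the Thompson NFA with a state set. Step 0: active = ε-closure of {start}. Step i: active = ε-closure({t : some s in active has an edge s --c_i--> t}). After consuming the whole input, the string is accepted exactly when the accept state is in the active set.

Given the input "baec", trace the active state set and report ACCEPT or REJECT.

Answer: REJECT

Derivation:
S₀ = ε-closure({0}) = {0,1,2,4,6}
'b' @ 1: {1,2,3,4,6,7}  ✓accept
'a' @ 2: {1,2,3,4,5,6}  ✓accept
'e' @ 3: {}  — dead — no transitions
rest 'c' ignored (set empty)
end set {} — state 1 not in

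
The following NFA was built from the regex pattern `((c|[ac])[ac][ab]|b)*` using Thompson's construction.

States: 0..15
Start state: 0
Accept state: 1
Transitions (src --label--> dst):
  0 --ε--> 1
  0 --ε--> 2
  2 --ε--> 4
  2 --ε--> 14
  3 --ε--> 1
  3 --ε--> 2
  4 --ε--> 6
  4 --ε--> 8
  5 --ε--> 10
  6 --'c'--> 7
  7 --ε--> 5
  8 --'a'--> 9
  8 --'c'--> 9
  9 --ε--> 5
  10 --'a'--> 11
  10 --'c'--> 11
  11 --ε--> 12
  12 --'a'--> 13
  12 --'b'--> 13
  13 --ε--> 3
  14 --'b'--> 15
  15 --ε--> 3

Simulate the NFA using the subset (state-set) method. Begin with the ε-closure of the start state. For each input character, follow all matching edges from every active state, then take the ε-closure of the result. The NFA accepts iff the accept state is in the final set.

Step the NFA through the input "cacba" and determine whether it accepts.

Answer: REJECT

Derivation:
S₀ = ε-closure({0}) = {0,1,2,4,6,8,14}
'c' @ 1: {5,7,9,10}
'a' @ 2: {11,12}
'c' @ 3: {}  — state set empty
rest 'ba' ignored (set empty)
final: {}; accept 1 not in set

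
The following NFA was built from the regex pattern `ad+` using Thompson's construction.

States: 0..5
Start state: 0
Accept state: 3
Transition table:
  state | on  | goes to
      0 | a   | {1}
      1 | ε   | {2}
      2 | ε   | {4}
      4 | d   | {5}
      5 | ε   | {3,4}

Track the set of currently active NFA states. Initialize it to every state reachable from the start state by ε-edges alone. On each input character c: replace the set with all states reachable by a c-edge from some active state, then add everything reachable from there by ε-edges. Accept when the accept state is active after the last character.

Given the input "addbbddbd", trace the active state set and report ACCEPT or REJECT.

start: ε-closure({0}) = {0}
'a' @ 1: {1,2,4}
'd' @ 2: {3,4,5}  ✓accept
'd' @ 3: {3,4,5}  ✓accept
'b' @ 4: {}  — state set empty
rest 'bddbd' ignored (set empty)
after full input: {}  (accept=3 not in)

Answer: REJECT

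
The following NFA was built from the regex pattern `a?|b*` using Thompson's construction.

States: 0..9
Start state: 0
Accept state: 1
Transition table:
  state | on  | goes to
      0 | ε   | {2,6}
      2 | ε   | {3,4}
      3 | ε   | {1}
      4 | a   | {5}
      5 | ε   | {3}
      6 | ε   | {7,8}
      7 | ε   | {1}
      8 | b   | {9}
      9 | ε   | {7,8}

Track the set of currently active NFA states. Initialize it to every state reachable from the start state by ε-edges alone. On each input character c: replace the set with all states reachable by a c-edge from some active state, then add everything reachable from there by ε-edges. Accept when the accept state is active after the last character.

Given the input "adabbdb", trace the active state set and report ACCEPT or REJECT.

Answer: REJECT

Trace:
initial (ε-close {0}): {0,1,2,3,4,6,7,8}
'a' @ 1: {1,3,5}  (accept∈set)
'd' @ 2: {}  — state set empty
rest 'abbdb' ignored (set empty)
final: {}; accept 1 not in set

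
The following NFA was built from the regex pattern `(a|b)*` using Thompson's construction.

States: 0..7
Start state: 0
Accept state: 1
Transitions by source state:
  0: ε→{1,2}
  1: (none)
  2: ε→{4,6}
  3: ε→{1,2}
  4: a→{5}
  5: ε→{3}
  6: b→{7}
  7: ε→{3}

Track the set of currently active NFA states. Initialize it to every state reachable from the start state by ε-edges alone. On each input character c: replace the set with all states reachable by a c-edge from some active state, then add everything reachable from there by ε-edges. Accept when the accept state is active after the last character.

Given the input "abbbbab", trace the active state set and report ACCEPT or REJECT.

Answer: ACCEPT

Steps:
start: ε-closure({0}) = {0,1,2,4,6}
'a' @ 1: {1,2,3,4,5,6}  [accepting]
'b' @ 2: {1,2,3,4,6,7}  [accepting]
'b' @ 3: {1,2,3,4,6,7}  [accepting]
'b' @ 4: {1,2,3,4,6,7}  [accepting]
'b' @ 5: {1,2,3,4,6,7}  [accepting]
'a' @ 6: {1,2,3,4,5,6}  [accepting]
'b' @ 7: {1,2,3,4,6,7}  [accepting]
end set {1,2,3,4,6,7} — state 1 in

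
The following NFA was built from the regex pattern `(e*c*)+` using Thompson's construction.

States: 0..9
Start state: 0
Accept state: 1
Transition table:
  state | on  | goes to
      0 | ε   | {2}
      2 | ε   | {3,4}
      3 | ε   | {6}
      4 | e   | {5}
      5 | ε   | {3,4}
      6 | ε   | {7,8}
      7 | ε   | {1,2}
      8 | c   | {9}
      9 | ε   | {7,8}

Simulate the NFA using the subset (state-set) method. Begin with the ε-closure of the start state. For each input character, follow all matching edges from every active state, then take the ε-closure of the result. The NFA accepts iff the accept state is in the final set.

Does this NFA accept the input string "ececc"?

initial (ε-close {0}): {0,1,2,3,4,6,7,8}
'e' @ 1: {1,2,3,4,5,6,7,8}  [accepting]
'c' @ 2: {1,2,3,4,6,7,8,9}  [accepting]
'e' @ 3: {1,2,3,4,5,6,7,8}  [accepting]
'c' @ 4: {1,2,3,4,6,7,8,9}  [accepting]
'c' @ 5: {1,2,3,4,6,7,8,9}  [accepting]
after full input: {1,2,3,4,6,7,8,9}  (accept=1 in)

Answer: ACCEPT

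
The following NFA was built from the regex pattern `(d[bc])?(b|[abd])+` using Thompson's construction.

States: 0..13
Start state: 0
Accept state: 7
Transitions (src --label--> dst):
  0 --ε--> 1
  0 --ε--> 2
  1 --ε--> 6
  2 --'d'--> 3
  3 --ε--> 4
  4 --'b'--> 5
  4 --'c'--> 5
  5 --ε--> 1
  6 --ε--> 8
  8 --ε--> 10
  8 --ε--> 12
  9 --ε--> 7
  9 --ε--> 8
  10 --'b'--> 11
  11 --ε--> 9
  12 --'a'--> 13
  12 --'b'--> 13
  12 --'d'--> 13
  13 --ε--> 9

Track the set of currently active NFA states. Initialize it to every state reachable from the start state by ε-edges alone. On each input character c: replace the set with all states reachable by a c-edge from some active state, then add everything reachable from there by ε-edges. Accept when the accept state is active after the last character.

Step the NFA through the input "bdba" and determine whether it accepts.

Answer: ACCEPT

Derivation:
start: ε-closure({0}) = {0,1,2,6,8,10,12}
'b' @ 1: {7,8,9,10,11,12,13}  (accept∈set)
'd' @ 2: {7,8,9,10,12,13}  (accept∈set)
'b' @ 3: {7,8,9,10,11,12,13}  (accept∈set)
'a' @ 4: {7,8,9,10,12,13}  (accept∈set)
after full input: {7,8,9,10,12,13}  (accept=7 in)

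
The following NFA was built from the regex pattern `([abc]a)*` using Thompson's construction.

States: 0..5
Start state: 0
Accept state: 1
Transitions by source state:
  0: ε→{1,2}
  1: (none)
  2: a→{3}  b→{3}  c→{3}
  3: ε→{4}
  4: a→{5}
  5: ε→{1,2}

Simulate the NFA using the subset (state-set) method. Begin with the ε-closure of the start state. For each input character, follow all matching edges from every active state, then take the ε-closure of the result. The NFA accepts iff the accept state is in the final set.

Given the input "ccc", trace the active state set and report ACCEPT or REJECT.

S₀ = ε-closure({0}) = {0,1,2}
'c' @ 1: {3,4}
'c' @ 2: {}  — dead — no transitions
rest 'c' ignored (set empty)
final: {}; accept 1 not in set

Answer: REJECT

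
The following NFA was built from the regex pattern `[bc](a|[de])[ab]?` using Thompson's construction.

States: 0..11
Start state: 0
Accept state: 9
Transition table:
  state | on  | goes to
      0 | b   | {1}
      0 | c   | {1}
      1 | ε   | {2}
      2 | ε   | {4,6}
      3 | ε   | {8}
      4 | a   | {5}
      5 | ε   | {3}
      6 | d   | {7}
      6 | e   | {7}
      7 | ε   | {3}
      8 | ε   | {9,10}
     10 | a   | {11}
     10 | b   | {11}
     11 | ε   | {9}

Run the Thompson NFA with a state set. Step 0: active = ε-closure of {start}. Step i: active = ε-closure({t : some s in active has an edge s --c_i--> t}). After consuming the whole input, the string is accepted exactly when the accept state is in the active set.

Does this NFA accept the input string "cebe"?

Answer: REJECT

Derivation:
S₀ = ε-closure({0}) = {0}
'c' @ 1: {1,2,4,6}
'e' @ 2: {3,7,8,9,10}  ✓accept
'b' @ 3: {9,11}  ✓accept
'e' @ 4: {}  — dead — no transitions
end set {} — state 9 not in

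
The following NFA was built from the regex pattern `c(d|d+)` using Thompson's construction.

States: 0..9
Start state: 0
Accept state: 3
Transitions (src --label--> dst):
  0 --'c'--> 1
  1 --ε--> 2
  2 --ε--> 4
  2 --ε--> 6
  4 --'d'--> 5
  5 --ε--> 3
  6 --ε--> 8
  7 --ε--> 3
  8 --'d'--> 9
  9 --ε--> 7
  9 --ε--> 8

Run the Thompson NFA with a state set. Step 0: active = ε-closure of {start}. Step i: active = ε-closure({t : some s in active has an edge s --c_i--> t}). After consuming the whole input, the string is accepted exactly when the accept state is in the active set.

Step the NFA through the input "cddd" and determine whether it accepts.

S₀ = ε-closure({0}) = {0}
'c' @ 1: {1,2,4,6,8}
'd' @ 2: {3,5,7,8,9}  ✓accept
'd' @ 3: {3,7,8,9}  ✓accept
'd' @ 4: {3,7,8,9}  ✓accept
end set {3,7,8,9} — state 3 in

Answer: ACCEPT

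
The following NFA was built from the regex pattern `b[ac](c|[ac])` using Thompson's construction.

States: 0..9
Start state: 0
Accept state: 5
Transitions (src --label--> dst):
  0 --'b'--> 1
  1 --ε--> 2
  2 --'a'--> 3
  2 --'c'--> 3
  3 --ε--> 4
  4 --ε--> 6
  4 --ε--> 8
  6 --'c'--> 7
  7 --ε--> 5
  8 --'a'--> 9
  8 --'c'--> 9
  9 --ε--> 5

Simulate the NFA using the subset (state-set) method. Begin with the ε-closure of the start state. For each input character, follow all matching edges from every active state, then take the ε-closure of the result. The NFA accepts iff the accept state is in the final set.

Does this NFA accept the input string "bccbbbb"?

start: ε-closure({0}) = {0}
'b' @ 1: {1,2}
'c' @ 2: {3,4,6,8}
'c' @ 3: {5,7,9}  (accept∈set)
'b' @ 4: {}  — state set empty
rest 'bbb' ignored (set empty)
final: {}; accept 5 not in set

Answer: REJECT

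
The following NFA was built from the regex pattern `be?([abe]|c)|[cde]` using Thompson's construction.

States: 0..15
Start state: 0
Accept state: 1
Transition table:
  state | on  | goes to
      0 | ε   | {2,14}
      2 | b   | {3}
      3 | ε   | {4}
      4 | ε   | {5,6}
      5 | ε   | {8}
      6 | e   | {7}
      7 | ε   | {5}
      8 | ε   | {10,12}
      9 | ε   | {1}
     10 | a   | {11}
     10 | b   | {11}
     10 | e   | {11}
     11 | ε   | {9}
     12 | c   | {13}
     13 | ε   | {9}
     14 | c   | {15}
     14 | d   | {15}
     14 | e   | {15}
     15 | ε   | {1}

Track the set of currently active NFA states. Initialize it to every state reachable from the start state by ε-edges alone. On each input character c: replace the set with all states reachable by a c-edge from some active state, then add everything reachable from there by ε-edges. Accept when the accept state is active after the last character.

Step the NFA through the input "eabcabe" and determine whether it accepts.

start: ε-closure({0}) = {0,2,14}
'e' @ 1: {1,15}  [accepting]
'a' @ 2: {}  — dead — no transitions
rest 'bcabe' ignored (set empty)
end set {} — state 1 not in

Answer: REJECT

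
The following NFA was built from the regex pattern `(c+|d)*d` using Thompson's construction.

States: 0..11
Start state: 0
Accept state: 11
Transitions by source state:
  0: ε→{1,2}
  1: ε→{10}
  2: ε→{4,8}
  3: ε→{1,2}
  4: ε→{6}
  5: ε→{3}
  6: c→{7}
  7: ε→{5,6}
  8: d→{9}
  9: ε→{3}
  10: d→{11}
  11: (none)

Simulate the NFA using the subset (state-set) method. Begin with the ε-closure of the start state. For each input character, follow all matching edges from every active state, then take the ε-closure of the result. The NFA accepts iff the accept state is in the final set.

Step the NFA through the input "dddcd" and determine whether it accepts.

initial (ε-close {0}): {0,1,2,4,6,8,10}
'd' @ 1: {1,2,3,4,6,8,9,10,11}  (accept∈set)
'd' @ 2: {1,2,3,4,6,8,9,10,11}  (accept∈set)
'd' @ 3: {1,2,3,4,6,8,9,10,11}  (accept∈set)
'c' @ 4: {1,2,3,4,5,6,7,8,10}
'd' @ 5: {1,2,3,4,6,8,9,10,11}  (accept∈set)
after full input: {1,2,3,4,6,8,9,10,11}  (accept=11 in)

Answer: ACCEPT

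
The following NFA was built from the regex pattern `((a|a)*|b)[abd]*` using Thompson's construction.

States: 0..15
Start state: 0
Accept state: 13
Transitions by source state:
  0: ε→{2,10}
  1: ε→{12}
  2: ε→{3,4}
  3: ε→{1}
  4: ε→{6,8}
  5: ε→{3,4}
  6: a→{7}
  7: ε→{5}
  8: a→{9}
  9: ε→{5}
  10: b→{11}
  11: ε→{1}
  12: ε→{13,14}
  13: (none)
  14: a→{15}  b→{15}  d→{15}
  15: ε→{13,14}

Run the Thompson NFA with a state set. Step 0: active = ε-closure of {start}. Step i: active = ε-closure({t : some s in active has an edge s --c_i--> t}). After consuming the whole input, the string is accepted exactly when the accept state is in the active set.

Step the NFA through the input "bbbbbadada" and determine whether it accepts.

start: ε-closure({0}) = {0,1,2,3,4,6,8,10,12,13,14}
'b' @ 1: {1,11,12,13,14,15}  (accept∈set)
'b' @ 2: {13,14,15}  (accept∈set)
'b' @ 3: {13,14,15}  (accept∈set)
'b' @ 4: {13,14,15}  (accept∈set)
'b' @ 5: {13,14,15}  (accept∈set)
'a' @ 6: {13,14,15}  (accept∈set)
'd' @ 7: {13,14,15}  (accept∈set)
'a' @ 8: {13,14,15}  (accept∈set)
'd' @ 9: {13,14,15}  (accept∈set)
'a' @ 10: {13,14,15}  (accept∈set)
after full input: {13,14,15}  (accept=13 in)

Answer: ACCEPT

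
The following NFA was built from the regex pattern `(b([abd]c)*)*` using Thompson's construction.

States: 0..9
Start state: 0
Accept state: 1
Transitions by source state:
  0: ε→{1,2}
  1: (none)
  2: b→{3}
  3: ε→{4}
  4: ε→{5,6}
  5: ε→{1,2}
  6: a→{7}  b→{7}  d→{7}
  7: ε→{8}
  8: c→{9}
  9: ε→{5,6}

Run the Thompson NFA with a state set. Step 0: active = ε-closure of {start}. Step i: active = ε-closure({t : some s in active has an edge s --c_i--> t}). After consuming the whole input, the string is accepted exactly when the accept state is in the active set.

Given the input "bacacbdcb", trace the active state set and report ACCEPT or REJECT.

S₀ = ε-closure({0}) = {0,1,2}
'b' @ 1: {1,2,3,4,5,6}  [accepting]
'a' @ 2: {7,8}
'c' @ 3: {1,2,5,6,9}  [accepting]
'a' @ 4: {7,8}
'c' @ 5: {1,2,5,6,9}  [accepting]
'b' @ 6: {1,2,3,4,5,6,7,8}  [accepting]
'd' @ 7: {7,8}
'c' @ 8: {1,2,5,6,9}  [accepting]
'b' @ 9: {1,2,3,4,5,6,7,8}  [accepting]
end set {1,2,3,4,5,6,7,8} — state 1 in

Answer: ACCEPT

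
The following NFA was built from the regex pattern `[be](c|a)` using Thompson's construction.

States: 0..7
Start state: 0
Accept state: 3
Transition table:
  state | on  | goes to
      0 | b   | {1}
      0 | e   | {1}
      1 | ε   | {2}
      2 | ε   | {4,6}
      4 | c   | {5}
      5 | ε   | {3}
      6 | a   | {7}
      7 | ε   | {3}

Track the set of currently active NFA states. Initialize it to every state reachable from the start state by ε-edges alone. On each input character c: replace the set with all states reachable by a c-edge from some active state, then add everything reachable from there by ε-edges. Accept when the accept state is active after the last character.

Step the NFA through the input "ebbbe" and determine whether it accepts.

Answer: REJECT

Derivation:
start: ε-closure({0}) = {0}
'e' @ 1: {1,2,4,6}
'b' @ 2: {}  — state set empty
rest 'bbe' ignored (set empty)
final: {}; accept 3 not in set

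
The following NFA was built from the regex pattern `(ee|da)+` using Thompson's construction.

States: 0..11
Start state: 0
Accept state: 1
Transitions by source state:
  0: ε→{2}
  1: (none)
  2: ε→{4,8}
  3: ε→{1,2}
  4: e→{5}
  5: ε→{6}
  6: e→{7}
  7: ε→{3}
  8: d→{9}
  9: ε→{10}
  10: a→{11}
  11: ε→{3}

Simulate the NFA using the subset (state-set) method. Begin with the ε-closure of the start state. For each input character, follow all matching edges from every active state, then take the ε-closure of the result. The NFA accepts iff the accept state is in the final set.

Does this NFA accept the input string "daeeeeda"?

Answer: ACCEPT

Derivation:
start: ε-closure({0}) = {0,2,4,8}
'd' @ 1: {9,10}
'a' @ 2: {1,2,3,4,8,11}  (accept∈set)
'e' @ 3: {5,6}
'e' @ 4: {1,2,3,4,7,8}  (accept∈set)
'e' @ 5: {5,6}
'e' @ 6: {1,2,3,4,7,8}  (accept∈set)
'd' @ 7: {9,10}
'a' @ 8: {1,2,3,4,8,11}  (accept∈set)
final: {1,2,3,4,8,11}; accept 1 in set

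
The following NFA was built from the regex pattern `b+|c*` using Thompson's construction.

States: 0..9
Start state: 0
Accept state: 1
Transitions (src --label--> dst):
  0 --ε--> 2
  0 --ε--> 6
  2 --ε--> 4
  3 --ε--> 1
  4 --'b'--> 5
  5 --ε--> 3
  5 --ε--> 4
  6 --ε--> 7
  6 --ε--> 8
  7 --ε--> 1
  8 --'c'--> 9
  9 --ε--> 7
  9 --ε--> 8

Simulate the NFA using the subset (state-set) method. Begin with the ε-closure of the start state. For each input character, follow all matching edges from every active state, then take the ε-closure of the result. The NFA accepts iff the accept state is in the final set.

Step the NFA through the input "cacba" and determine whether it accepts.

S₀ = ε-closure({0}) = {0,1,2,4,6,7,8}
'c' @ 1: {1,7,8,9}  (accept∈set)
'a' @ 2: {}  — dead — no transitions
rest 'cba' ignored (set empty)
end set {} — state 1 not in

Answer: REJECT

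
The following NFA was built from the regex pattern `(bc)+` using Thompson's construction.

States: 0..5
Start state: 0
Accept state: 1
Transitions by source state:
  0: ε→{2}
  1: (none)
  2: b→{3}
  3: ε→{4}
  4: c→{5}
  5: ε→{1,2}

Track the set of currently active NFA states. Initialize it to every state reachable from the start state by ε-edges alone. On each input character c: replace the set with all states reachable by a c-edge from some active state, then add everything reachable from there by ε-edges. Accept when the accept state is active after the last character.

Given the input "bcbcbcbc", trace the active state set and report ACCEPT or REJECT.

S₀ = ε-closure({0}) = {0,2}
'b' @ 1: {3,4}
'c' @ 2: {1,2,5}  ✓accept
'b' @ 3: {3,4}
'c' @ 4: {1,2,5}  ✓accept
'b' @ 5: {3,4}
'c' @ 6: {1,2,5}  ✓accept
'b' @ 7: {3,4}
'c' @ 8: {1,2,5}  ✓accept
after full input: {1,2,5}  (accept=1 in)

Answer: ACCEPT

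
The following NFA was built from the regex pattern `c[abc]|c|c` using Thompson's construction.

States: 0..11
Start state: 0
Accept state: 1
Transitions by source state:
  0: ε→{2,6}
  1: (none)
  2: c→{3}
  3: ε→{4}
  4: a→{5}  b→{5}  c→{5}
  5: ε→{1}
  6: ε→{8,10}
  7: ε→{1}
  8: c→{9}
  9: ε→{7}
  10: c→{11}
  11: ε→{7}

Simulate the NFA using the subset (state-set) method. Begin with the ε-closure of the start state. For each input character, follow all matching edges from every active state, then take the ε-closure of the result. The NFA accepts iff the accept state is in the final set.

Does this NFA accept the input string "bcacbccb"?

S₀ = ε-closure({0}) = {0,2,6,8,10}
'b' @ 1: {}  — state set empty
rest 'cacbccb' ignored (set empty)
end set {} — state 1 not in

Answer: REJECT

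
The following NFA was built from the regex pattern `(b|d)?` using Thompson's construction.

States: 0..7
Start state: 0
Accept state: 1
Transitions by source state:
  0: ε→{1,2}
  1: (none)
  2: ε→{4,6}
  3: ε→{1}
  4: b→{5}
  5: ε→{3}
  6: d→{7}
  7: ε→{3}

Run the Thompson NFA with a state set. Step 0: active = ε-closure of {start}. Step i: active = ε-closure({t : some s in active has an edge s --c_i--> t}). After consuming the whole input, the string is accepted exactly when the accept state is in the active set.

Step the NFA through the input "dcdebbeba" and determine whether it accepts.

initial (ε-close {0}): {0,1,2,4,6}
'd' @ 1: {1,3,7}  ✓accept
'c' @ 2: {}  — dead — no transitions
rest 'debbeba' ignored (set empty)
end set {} — state 1 not in

Answer: REJECT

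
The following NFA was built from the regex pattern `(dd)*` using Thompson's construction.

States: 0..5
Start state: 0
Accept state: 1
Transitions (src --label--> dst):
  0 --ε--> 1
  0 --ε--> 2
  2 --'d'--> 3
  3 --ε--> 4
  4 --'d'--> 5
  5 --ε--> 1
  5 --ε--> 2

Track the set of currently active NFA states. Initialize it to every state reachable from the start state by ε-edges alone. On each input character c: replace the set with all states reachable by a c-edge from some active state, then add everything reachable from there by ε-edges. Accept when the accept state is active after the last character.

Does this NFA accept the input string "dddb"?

S₀ = ε-closure({0}) = {0,1,2}
'd' @ 1: {3,4}
'd' @ 2: {1,2,5}  ✓accept
'd' @ 3: {3,4}
'b' @ 4: {}  — state set empty
final: {}; accept 1 not in set

Answer: REJECT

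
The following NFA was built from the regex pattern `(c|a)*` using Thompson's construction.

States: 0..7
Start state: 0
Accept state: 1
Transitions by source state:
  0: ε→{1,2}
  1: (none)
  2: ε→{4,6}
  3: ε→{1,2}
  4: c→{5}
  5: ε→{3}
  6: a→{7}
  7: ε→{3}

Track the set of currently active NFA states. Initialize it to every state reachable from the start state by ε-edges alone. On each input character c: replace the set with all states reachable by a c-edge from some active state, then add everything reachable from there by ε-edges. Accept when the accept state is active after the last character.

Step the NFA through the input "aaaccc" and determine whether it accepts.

initial (ε-close {0}): {0,1,2,4,6}
'a' @ 1: {1,2,3,4,6,7}  [accepting]
'a' @ 2: {1,2,3,4,6,7}  [accepting]
'a' @ 3: {1,2,3,4,6,7}  [accepting]
'c' @ 4: {1,2,3,4,5,6}  [accepting]
'c' @ 5: {1,2,3,4,5,6}  [accepting]
'c' @ 6: {1,2,3,4,5,6}  [accepting]
after full input: {1,2,3,4,5,6}  (accept=1 in)

Answer: ACCEPT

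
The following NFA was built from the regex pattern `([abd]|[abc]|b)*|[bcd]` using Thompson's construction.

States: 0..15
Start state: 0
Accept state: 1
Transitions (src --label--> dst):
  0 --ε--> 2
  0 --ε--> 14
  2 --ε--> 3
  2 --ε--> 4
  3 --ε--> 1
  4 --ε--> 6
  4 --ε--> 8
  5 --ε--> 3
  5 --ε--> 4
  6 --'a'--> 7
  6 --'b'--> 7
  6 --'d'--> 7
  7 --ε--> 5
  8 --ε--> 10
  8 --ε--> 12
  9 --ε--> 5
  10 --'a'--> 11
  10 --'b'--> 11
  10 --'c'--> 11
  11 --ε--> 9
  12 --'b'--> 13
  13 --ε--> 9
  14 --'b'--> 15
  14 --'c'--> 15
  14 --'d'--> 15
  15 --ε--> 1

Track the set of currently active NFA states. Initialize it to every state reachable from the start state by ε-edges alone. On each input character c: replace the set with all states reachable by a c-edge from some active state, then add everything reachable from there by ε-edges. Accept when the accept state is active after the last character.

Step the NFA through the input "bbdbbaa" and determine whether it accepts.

start: ε-closure({0}) = {0,1,2,3,4,6,8,10,12,14}
'b' @ 1: {1,3,4,5,6,7,8,9,10,11,12,13,15}  ✓accept
'b' @ 2: {1,3,4,5,6,7,8,9,10,11,12,13}  ✓accept
'd' @ 3: {1,3,4,5,6,7,8,10,12}  ✓accept
'b' @ 4: {1,3,4,5,6,7,8,9,10,11,12,13}  ✓accept
'b' @ 5: {1,3,4,5,6,7,8,9,10,11,12,13}  ✓accept
'a' @ 6: {1,3,4,5,6,7,8,9,10,11,12}  ✓accept
'a' @ 7: {1,3,4,5,6,7,8,9,10,11,12}  ✓accept
final: {1,3,4,5,6,7,8,9,10,11,12}; accept 1 in set

Answer: ACCEPT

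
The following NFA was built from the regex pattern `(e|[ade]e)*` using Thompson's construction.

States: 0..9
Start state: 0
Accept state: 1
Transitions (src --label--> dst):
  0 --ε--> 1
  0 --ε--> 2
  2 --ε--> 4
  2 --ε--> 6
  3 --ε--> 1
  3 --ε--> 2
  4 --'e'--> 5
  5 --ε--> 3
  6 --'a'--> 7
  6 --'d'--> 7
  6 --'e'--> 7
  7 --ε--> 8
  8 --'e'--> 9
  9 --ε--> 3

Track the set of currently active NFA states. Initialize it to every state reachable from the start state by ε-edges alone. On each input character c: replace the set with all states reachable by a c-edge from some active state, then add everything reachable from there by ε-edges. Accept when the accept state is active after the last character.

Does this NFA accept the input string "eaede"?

initial (ε-close {0}): {0,1,2,4,6}
'e' @ 1: {1,2,3,4,5,6,7,8}  ✓accept
'a' @ 2: {7,8}
'e' @ 3: {1,2,3,4,6,9}  ✓accept
'd' @ 4: {7,8}
'e' @ 5: {1,2,3,4,6,9}  ✓accept
end set {1,2,3,4,6,9} — state 1 in

Answer: ACCEPT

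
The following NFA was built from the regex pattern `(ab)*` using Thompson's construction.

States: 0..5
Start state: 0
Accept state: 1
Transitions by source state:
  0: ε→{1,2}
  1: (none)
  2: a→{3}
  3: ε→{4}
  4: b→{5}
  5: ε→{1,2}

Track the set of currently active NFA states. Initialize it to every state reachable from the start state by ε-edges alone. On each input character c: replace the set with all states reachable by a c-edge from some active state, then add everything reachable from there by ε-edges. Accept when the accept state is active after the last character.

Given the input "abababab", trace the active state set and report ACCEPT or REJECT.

Answer: ACCEPT

Derivation:
initial (ε-close {0}): {0,1,2}
'a' @ 1: {3,4}
'b' @ 2: {1,2,5}  [accepting]
'a' @ 3: {3,4}
'b' @ 4: {1,2,5}  [accepting]
'a' @ 5: {3,4}
'b' @ 6: {1,2,5}  [accepting]
'a' @ 7: {3,4}
'b' @ 8: {1,2,5}  [accepting]
end set {1,2,5} — state 1 in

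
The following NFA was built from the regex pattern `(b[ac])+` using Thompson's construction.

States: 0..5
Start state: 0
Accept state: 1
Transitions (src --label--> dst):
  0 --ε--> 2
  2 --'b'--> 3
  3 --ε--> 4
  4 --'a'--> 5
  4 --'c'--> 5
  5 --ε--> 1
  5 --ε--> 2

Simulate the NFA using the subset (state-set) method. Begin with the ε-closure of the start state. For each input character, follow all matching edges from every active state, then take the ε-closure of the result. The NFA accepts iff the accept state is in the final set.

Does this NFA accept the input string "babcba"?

initial (ε-close {0}): {0,2}
'b' @ 1: {3,4}
'a' @ 2: {1,2,5}  [accepting]
'b' @ 3: {3,4}
'c' @ 4: {1,2,5}  [accepting]
'b' @ 5: {3,4}
'a' @ 6: {1,2,5}  [accepting]
end set {1,2,5} — state 1 in

Answer: ACCEPT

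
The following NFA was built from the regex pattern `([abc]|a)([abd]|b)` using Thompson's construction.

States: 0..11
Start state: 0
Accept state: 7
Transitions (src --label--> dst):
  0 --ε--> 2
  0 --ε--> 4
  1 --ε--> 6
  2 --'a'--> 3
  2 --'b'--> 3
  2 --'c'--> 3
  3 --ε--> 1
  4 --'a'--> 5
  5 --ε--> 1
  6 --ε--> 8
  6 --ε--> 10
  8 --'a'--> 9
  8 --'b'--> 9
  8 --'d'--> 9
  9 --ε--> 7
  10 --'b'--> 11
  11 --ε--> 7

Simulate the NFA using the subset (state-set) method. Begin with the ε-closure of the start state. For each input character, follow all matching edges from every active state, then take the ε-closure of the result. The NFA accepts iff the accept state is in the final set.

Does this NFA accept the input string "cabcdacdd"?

Answer: REJECT

Steps:
initial (ε-close {0}): {0,2,4}
'c' @ 1: {1,3,6,8,10}
'a' @ 2: {7,9}  [accepting]
'b' @ 3: {}  — dead — no transitions
rest 'cdacdd' ignored (set empty)
after full input: {}  (accept=7 not in)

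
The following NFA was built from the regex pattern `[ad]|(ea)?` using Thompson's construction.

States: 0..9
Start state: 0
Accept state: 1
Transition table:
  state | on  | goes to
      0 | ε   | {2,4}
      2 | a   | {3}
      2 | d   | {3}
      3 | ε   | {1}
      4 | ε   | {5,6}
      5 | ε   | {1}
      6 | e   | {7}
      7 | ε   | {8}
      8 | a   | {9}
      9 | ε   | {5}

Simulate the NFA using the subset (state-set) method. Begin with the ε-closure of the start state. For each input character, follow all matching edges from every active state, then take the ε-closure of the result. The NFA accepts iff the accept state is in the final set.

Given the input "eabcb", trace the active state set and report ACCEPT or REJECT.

Answer: REJECT

Derivation:
initial (ε-close {0}): {0,1,2,4,5,6}
'e' @ 1: {7,8}
'a' @ 2: {1,5,9}  (accept∈set)
'b' @ 3: {}  — no active states
rest 'cb' ignored (set empty)
after full input: {}  (accept=1 not in)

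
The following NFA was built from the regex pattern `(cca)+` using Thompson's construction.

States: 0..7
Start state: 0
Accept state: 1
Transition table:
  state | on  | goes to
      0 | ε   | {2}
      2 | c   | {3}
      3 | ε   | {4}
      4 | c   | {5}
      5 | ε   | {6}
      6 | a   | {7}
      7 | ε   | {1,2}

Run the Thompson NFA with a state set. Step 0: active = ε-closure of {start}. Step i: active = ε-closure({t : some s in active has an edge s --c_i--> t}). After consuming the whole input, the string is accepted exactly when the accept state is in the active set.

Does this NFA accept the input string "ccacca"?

start: ε-closure({0}) = {0,2}
'c' @ 1: {3,4}
'c' @ 2: {5,6}
'a' @ 3: {1,2,7}  [accepting]
'c' @ 4: {3,4}
'c' @ 5: {5,6}
'a' @ 6: {1,2,7}  [accepting]
after full input: {1,2,7}  (accept=1 in)

Answer: ACCEPT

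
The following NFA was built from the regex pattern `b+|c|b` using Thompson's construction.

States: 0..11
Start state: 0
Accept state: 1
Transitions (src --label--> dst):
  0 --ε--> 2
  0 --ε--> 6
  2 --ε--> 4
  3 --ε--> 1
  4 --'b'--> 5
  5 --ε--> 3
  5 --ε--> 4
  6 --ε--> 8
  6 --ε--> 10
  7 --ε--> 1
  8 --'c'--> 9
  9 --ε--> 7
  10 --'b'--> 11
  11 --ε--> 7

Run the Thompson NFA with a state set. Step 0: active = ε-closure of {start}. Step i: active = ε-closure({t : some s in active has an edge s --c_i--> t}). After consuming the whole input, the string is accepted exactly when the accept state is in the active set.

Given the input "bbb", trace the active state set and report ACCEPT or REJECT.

Answer: ACCEPT

Steps:
initial (ε-close {0}): {0,2,4,6,8,10}
'b' @ 1: {1,3,4,5,7,11}  (accept∈set)
'b' @ 2: {1,3,4,5}  (accept∈set)
'b' @ 3: {1,3,4,5}  (accept∈set)
after full input: {1,3,4,5}  (accept=1 in)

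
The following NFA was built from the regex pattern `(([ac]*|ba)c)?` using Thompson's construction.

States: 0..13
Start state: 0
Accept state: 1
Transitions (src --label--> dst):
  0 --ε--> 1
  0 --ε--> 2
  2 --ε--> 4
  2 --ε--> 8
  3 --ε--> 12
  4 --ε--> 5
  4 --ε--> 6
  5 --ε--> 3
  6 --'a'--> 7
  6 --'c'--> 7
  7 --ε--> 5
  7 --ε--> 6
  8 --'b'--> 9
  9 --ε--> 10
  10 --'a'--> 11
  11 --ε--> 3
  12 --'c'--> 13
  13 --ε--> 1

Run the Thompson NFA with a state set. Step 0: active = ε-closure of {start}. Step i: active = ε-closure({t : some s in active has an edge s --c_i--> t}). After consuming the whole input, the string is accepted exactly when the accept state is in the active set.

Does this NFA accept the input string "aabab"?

S₀ = ε-closure({0}) = {0,1,2,3,4,5,6,8,12}
'a' @ 1: {3,5,6,7,12}
'a' @ 2: {3,5,6,7,12}
'b' @ 3: {}  — state set empty
rest 'ab' ignored (set empty)
final: {}; accept 1 not in set

Answer: REJECT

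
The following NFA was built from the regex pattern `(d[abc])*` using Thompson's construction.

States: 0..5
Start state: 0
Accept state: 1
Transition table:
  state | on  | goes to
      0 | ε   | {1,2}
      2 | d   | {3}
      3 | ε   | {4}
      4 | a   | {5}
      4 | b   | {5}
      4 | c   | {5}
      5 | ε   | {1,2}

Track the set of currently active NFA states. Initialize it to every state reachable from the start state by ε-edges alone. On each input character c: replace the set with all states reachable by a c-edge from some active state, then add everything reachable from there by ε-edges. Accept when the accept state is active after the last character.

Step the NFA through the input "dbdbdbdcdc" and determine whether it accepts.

Answer: ACCEPT

Derivation:
start: ε-closure({0}) = {0,1,2}
'd' @ 1: {3,4}
'b' @ 2: {1,2,5}  (accept∈set)
'd' @ 3: {3,4}
'b' @ 4: {1,2,5}  (accept∈set)
'd' @ 5: {3,4}
'b' @ 6: {1,2,5}  (accept∈set)
'd' @ 7: {3,4}
'c' @ 8: {1,2,5}  (accept∈set)
'd' @ 9: {3,4}
'c' @ 10: {1,2,5}  (accept∈set)
final: {1,2,5}; accept 1 in set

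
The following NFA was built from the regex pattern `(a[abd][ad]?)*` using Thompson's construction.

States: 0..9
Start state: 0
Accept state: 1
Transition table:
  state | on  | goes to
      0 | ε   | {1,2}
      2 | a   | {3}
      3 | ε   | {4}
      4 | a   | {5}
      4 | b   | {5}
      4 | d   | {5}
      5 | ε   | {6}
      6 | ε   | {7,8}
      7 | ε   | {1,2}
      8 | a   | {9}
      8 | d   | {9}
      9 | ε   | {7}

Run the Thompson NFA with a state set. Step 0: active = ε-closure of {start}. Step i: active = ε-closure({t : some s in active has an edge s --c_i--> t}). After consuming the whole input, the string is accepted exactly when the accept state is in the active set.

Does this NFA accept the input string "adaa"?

Answer: ACCEPT

Derivation:
start: ε-closure({0}) = {0,1,2}
'a' @ 1: {3,4}
'd' @ 2: {1,2,5,6,7,8}  (accept∈set)
'a' @ 3: {1,2,3,4,7,9}  (accept∈set)
'a' @ 4: {1,2,3,4,5,6,7,8}  (accept∈set)
end set {1,2,3,4,5,6,7,8} — state 1 in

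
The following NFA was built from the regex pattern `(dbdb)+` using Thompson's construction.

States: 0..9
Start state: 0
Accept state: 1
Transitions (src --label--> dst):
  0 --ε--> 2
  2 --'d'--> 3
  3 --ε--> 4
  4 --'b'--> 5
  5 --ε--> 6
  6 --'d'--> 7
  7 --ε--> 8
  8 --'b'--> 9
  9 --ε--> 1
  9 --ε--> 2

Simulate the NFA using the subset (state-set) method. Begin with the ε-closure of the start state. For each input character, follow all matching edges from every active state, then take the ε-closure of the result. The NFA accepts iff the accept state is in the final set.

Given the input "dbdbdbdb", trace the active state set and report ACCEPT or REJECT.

Answer: ACCEPT

Steps:
start: ε-closure({0}) = {0,2}
'd' @ 1: {3,4}
'b' @ 2: {5,6}
'd' @ 3: {7,8}
'b' @ 4: {1,2,9}  (accept∈set)
'd' @ 5: {3,4}
'b' @ 6: {5,6}
'd' @ 7: {7,8}
'b' @ 8: {1,2,9}  (accept∈set)
after full input: {1,2,9}  (accept=1 in)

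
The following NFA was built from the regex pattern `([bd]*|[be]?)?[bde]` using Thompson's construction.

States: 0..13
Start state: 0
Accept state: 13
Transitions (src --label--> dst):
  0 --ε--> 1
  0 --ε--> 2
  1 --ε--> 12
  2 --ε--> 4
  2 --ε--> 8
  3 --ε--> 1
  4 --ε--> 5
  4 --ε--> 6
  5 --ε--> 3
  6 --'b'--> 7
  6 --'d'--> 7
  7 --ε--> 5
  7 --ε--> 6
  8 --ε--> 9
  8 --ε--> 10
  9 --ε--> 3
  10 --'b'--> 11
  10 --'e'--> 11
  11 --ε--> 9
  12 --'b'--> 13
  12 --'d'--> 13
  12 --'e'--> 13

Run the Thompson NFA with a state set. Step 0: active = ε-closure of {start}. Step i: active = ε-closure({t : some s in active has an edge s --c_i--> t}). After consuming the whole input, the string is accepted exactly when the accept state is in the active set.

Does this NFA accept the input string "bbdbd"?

S₀ = ε-closure({0}) = {0,1,2,3,4,5,6,8,9,10,12}
'b' @ 1: {1,3,5,6,7,9,11,12,13}  ✓accept
'b' @ 2: {1,3,5,6,7,12,13}  ✓accept
'd' @ 3: {1,3,5,6,7,12,13}  ✓accept
'b' @ 4: {1,3,5,6,7,12,13}  ✓accept
'd' @ 5: {1,3,5,6,7,12,13}  ✓accept
final: {1,3,5,6,7,12,13}; accept 13 in set

Answer: ACCEPT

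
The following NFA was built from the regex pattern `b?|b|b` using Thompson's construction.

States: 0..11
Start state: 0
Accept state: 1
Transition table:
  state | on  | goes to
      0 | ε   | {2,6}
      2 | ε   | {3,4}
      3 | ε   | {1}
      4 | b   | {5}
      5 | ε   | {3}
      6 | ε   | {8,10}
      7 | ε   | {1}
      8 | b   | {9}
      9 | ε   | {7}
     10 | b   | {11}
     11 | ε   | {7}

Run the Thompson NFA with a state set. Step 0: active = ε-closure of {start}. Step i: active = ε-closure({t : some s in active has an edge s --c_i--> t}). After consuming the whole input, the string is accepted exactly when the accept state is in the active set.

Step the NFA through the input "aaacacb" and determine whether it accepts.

Answer: REJECT

Trace:
start: ε-closure({0}) = {0,1,2,3,4,6,8,10}
'a' @ 1: {}  — dead — no transitions
rest 'aacacb' ignored (set empty)
after full input: {}  (accept=1 not in)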